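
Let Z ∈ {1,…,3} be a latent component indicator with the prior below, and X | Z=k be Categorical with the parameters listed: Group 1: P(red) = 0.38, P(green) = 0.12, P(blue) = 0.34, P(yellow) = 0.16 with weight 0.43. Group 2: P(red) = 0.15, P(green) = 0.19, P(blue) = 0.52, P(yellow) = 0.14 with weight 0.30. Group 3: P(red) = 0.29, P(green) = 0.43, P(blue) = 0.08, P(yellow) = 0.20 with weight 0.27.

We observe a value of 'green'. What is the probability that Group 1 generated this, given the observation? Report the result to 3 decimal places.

0.230

Apply Bayes' rule: the posterior for each component is proportional to its prior times its likelihood at x.
Categorical probabilities:
  L_1 = P(green | comp) = 0.12
  L_2 = P(green | comp) = 0.19
  L_3 = P(green | comp) = 0.43
Prior × likelihood for each component:
  π_1·L_1 = 0.43 × 0.12 = 0.0516
  π_2·L_2 = 0.30 × 0.19 = 0.057
  π_3·L_3 = 0.27 × 0.43 = 0.1161
Normaliser: 0.0516 + 0.057 + 0.1161 = 0.2247
P(Group 1 | 'green') = 0.0516 / 0.2247 ≈ 0.230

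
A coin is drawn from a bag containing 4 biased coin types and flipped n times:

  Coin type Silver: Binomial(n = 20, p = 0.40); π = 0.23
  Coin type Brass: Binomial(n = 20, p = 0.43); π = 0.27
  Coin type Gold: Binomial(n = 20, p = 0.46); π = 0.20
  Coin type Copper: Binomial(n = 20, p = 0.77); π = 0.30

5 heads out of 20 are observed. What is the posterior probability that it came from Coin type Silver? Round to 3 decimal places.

Apply Bayes' rule: the posterior for each component is proportional to its prior times its likelihood at x.
Component likelihoods at x = 5 heads out of 20:
  f_Silver = C(20,5)·0.40^5·0.60^15 = 15504·0.01024·0.000470185 = 0.074647
  f_Brass = C(20,5)·0.43^5·0.57^15 = 15504·0.0147008·0.000217833 = 0.0496488
  f_Gold = C(20,5)·0.46^5·0.54^15 = 15504·0.0205963·9.68069e-05 = 0.0309129
  f_Copper = C(20,5)·0.77^5·0.23^15 = 15504·0.270678·2.66635e-10 = 1.11896e-06
Weight by the priors:
  w_Silver·f_Silver = 0.23 × 0.074647 = 0.0171688
  w_Brass·f_Brass = 0.27 × 0.0496488 = 0.0134052
  w_Gold·f_Gold = 0.20 × 0.0309129 = 0.00618257
  w_Copper·f_Copper = 0.30 × 1.11896e-06 = 3.35688e-07
Marginal: 0.0171688 + 0.0134052 + 0.00618257 + 3.35688e-07 = 0.0367569
P(Coin type Silver | x) ≈ 0.467

0.467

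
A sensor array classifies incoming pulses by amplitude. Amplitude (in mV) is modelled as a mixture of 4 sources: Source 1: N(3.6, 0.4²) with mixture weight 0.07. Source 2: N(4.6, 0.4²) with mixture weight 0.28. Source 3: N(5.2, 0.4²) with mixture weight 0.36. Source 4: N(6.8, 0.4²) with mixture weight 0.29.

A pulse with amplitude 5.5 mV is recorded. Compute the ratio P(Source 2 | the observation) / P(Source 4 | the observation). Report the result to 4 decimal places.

Since P(k|x) ∝ P(Z=k) f_k(x), the posterior odds are P(Z=i) f_i(x) / (P(Z=j) f_j(x)).
Evaluate each component's likelihood at the observed value:
  f_1 = (1/(0.4·√(2π)))·exp(−(5.5−3.6)²/(2·0.4²)) = 0.997356·exp(-11.28125) = 1.25738e-05
  f_2 = (1/(0.4·√(2π)))·exp(−(5.5−4.6)²/(2·0.4²)) = 0.997356·exp(-2.53125) = 0.0793491
  f_3 = (1/(0.4·√(2π)))·exp(−(5.5−5.2)²/(2·0.4²)) = 0.997356·exp(-0.28125) = 0.752844
  f_4 = (1/(0.4·√(2π)))·exp(−(5.5−6.8)²/(2·0.4²)) = 0.997356·exp(-5.28125) = 0.00507262
0.0222178 / 0.00147106 ≈ 15.1032

15.1032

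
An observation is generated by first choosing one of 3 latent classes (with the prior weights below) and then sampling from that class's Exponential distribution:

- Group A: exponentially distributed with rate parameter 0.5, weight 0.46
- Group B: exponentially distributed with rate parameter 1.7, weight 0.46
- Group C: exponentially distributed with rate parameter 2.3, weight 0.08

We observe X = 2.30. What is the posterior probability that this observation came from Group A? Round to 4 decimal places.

By Bayes' theorem, P(k | x) = P(Z=k) f_k(x) / Σ_j P(Z=j) f_j(x).
Exponential densities:
  p_A = 0.5·e^(−0.5·2.30) = 0.5·e^(−1.1500) = 0.158318
  p_B = 1.7·e^(−1.7·2.30) = 1.7·e^(−3.9100) = 0.0340689
  p_C = 2.3·e^(−2.3·2.30) = 2.3·e^(−5.2900) = 0.011596
Multiply by the mixture weights:
  P(Z=A)·p_A = 0.46 × 0.158318 = 0.0728265
  P(Z=B)·p_B = 0.46 × 0.0340689 = 0.0156717
  P(Z=C)·p_C = 0.08 × 0.011596 = 0.000927684
Marginal: 0.0728265 + 0.0156717 + 0.000927684 = 0.0894258
P(Group A | data) = 0.0728265 / 0.0894258 ≈ 0.8144

0.8144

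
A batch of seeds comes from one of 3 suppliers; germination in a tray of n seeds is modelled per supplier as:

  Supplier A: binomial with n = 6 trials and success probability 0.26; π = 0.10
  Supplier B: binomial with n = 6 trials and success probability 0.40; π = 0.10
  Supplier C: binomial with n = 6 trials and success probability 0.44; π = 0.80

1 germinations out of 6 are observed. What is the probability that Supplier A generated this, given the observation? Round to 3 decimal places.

0.204

P(component k | x) = π_k·f_k(x) / marginal(x), where marginal(x) = Σ_j π_j·f_j(x).
Evaluate each component's likelihood at the observed value:
  f_A = C(6,1)·0.26^1·0.74^5 = 6·0.26·0.221901 = 0.346165
  f_B = C(6,1)·0.40^1·0.60^5 = 6·0.4·0.07776 = 0.186624
  f_C = C(6,1)·0.44^1·0.56^5 = 6·0.44·0.0550732 = 0.145393
Prior × likelihood for each component:
  π_A·f_A = 0.10 × 0.346165 = 0.0346165
  π_B·f_B = 0.10 × 0.186624 = 0.0186624
  π_C·f_C = 0.80 × 0.145393 = 0.116315
Denominator: 0.0346165 + 0.0186624 + 0.116315 = 0.169593
Responsibility of Supplier A: 0.0346165 / 0.169593 ≈ 0.204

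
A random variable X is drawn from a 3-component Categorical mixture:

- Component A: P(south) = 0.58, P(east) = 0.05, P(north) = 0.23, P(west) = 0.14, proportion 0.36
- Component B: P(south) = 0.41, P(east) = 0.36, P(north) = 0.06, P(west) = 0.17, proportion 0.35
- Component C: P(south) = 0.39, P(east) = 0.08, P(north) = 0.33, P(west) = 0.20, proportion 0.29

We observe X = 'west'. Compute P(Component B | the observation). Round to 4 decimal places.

The responsibility of component k is π_k f_k(x) divided by Σ_j π_j f_j(x).
Categorical probabilities:
  f_A = 0.14
  f_B = 0.17
  f_C = 0.2
Multiply by the mixture weights:
  π_A·f_A = 0.36 × 0.14 = 0.0504
  π_B·f_B = 0.35 × 0.17 = 0.0595
  π_C·f_C = 0.29 × 0.2 = 0.058
Evidence: 0.0504 + 0.0595 + 0.058 = 0.1679
P(Component B | the observation) ≈ 0.3544

0.3544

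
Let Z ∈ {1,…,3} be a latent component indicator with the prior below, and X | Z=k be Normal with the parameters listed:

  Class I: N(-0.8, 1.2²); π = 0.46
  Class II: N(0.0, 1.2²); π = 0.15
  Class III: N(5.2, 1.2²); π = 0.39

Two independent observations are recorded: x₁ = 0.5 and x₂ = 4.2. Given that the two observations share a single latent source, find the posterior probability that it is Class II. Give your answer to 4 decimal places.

By Bayes' theorem, P(k | x) = π_k f_k(x) / Σ_j π_j f_j(x).
Since both observations come from the same component, the likelihood for component k is f_k(x₁)·f_k(x₂).
  L_I = [(1/(1.2·√(2π)))·exp(−(0.5−-0.8)²/(2·1.2²)) = 0.332452·exp(-0.58681) = 0.184877] × [5.64692e-05] = 1.04398e-05
  L_II = [(1/(1.2·√(2π)))·exp(−(0.5−0.0)²/(2·1.2²)) = 0.332452·exp(-0.08681) = 0.30481] × [0.000727236] = 0.000221669
  L_III = [(1/(1.2·√(2π)))·exp(−(0.5−5.2)²/(2·1.2²)) = 0.332452·exp(-7.67014) = 0.000155106] × [0.234927] = 3.64386e-05
Weight by the priors:
  π_I·L_I = 0.46 × 1.04398e-05 = 4.80233e-06
  π_II·L_II = 0.15 × 0.000221669 = 3.32503e-05
  π_III·L_III = 0.39 × 3.64386e-05 = 1.42111e-05
Evidence: 4.80233e-06 + 3.32503e-05 + 1.42111e-05 = 5.22637e-05
P(Class II | x) = 3.32503e-05 / 5.22637e-05 ≈ 0.6362

0.6362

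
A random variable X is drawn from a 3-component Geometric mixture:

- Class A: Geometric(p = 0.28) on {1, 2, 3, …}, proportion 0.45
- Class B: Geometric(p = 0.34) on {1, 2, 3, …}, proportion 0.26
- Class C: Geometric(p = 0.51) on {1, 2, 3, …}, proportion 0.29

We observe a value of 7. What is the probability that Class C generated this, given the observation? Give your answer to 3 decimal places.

0.076

P(component k | x) = P(Z=k)·f_k(x) / marginal(x), where marginal(x) = Σ_j P(Z=j)·f_j(x).
Component likelihoods at x = 7:
  p_A = 0.0390079
  p_B = 0.0281023
  p_C = 0.00705906
Unnormalised posteriors:
  P(Z=A)·p_A = 0.45 × 0.0390079 = 0.0175536
  P(Z=B)·p_B = 0.26 × 0.0281023 = 0.00730661
  P(Z=C)·p_C = 0.29 × 0.00705906 = 0.00204713
Denominator: 0.0175536 + 0.00730661 + 0.00204713 = 0.0269073
Responsibility of Class C: 0.00204713 / 0.0269073 ≈ 0.076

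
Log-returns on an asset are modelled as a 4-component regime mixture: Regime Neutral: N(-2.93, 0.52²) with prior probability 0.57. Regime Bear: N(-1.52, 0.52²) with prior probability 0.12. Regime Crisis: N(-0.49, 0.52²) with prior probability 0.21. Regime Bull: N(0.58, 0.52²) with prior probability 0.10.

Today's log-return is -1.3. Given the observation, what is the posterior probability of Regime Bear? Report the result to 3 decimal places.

Posterior ∝ prior × likelihood, so P(k | x) ∝ w_k f_k(x); normalise over all components.
Normal densities:
  L_Neutral = (1/(0.52·√(2π)))·exp(−(-1.3−-2.93)²/(2·0.52²)) = 0.767197·exp(-4.91291) = 0.00563973
  L_Bear = (1/(0.52·√(2π)))·exp(−(-1.3−-1.52)²/(2·0.52²)) = 0.767197·exp(-0.08950) = 0.701518
  L_Crisis = (1/(0.52·√(2π)))·exp(−(-1.3−-0.49)²/(2·0.52²)) = 0.767197·exp(-1.21320) = 0.228044
  L_Bull = (1/(0.52·√(2π)))·exp(−(-1.3−0.58)²/(2·0.52²)) = 0.767197·exp(-6.53550) = 0.0011132
Weight by the priors:
  w_Neutral·L_Neutral = 0.57 × 0.00563973 = 0.00321465
  w_Bear·L_Bear = 0.12 × 0.701518 = 0.0841821
  w_Crisis·L_Crisis = 0.21 × 0.228044 = 0.0478893
  w_Bull·L_Bull = 0.10 × 0.0011132 = 0.00011132
Sum: 0.00321465 + 0.0841821 + 0.0478893 + 0.00011132 = 0.135397
So the posterior for Regime Bear is 0.0841821 / 0.135397 ≈ 0.622.

0.622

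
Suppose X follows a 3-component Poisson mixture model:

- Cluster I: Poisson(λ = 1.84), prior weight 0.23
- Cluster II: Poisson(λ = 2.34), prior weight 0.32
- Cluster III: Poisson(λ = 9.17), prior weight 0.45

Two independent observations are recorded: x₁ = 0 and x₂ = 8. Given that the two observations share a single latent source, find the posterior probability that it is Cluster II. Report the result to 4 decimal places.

0.7263

P(component k | x) = π_k·f_k(x) / marginal(x), where marginal(x) = Σ_j π_j·f_j(x).
Since both observations come from the same component, the likelihood for component k is f_k(x₁)·f_k(x₂).
  p_I = [e^(−1.84)·1.84^0/0! = 0.158817] × [0.000517512] = 8.21899e-05
  p_II = [e^(−2.34)·2.34^0/0! = 0.0963276] × [0.00214762] = 0.000206875
  p_III = [e^(−9.17)·9.17^0/0! = 0.000104117] × [0.129108] = 1.34423e-05
Weight by the priors:
  π_I·p_I = 0.23 × 8.21899e-05 = 1.89037e-05
  π_II·p_II = 0.32 × 0.000206875 = 6.62e-05
  π_III·p_III = 0.45 × 1.34423e-05 = 6.04903e-06
Evidence: 1.89037e-05 + 6.62e-05 + 6.04903e-06 = 9.11527e-05
So the posterior for Cluster II is 6.62e-05 / 9.11527e-05 ≈ 0.7263.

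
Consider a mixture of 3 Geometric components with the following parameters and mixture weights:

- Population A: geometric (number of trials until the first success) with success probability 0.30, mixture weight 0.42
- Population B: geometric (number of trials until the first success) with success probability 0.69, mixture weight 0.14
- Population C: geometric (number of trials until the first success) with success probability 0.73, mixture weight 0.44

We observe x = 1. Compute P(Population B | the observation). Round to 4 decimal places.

Posterior ∝ prior × likelihood, so P(k | x) ∝ π_k f_k(x); normalise over all components.
Evaluate each component's likelihood at the observed value:
  p_A = 0.30·(1−0.30)^0 = 0.30·1 = 0.3
  p_B = 0.69·(1−0.69)^0 = 0.69·1 = 0.69
  p_C = 0.73·(1−0.73)^0 = 0.73·1 = 0.73
Prior × likelihood for each component:
  π_A·p_A = 0.42 × 0.3 = 0.126
  π_B·p_B = 0.14 × 0.69 = 0.0966
  π_C·p_C = 0.44 × 0.73 = 0.3212
Sum: 0.126 + 0.0966 + 0.3212 = 0.5438
Responsibility of Population B: 0.0966 / 0.5438 ≈ 0.1776

0.1776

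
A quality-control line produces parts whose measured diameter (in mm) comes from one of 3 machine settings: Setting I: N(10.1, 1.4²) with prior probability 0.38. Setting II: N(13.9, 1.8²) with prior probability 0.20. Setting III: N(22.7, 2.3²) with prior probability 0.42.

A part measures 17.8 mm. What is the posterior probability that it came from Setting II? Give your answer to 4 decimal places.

0.3602

P(component k | x) = π_k·f_k(x) / marginal(x), where marginal(x) = Σ_j π_j·f_j(x).
Evaluate each component's likelihood at the observed value:
  f_I = (1/(1.4·√(2π)))·exp(−(17.8−10.1)²/(2·1.4²)) = 0.284959·exp(-15.12500) = 7.69269e-08
  f_II = (1/(1.8·√(2π)))·exp(−(17.8−13.9)²/(2·1.8²)) = 0.221635·exp(-2.34722) = 0.0211959
  f_III = (1/(2.3·√(2π)))·exp(−(17.8−22.7)²/(2·2.3²)) = 0.173453·exp(-2.26938) = 0.017931
Weight by the priors:
  π_I·f_I = 0.38 × 7.69269e-08 = 2.92322e-08
  π_II·f_II = 0.20 × 0.0211959 = 0.00423918
  π_III·f_III = 0.42 × 0.017931 = 0.00753102
Sum: 2.92322e-08 + 0.00423918 + 0.00753102 = 0.0117702
P(Setting II | 17.8 mm) ≈ 0.3602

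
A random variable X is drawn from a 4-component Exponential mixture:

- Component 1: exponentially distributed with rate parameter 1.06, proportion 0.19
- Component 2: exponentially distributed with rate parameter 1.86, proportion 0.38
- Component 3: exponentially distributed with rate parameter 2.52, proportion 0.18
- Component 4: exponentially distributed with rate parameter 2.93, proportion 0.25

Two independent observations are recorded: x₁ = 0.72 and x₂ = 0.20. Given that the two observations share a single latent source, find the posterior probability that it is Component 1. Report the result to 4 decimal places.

0.1399

P(component k | x) = π_k·f_k(x) / marginal(x), where marginal(x) = Σ_j π_j·f_j(x).
Since both observations come from the same component, the likelihood for component k is f_k(x₁)·f_k(x₂).
  f_1 = [0.494143] × [0.857503] = 0.423729
  f_2 = [0.487423] × [1.2822] = 0.624973
  f_3 = [0.410598] × [1.52236] = 0.625076
  f_4 = [0.355369] × [1.63069] = 0.579497
Multiply by the mixture weights:
  π_1·f_1 = 0.19 × 0.423729 = 0.0805084
  π_2·f_2 = 0.38 × 0.624973 = 0.23749
  π_3·f_3 = 0.18 × 0.625076 = 0.112514
  π_4·f_4 = 0.25 × 0.579497 = 0.144874
Evidence: 0.0805084 + 0.23749 + 0.112514 + 0.144874 = 0.575386
Responsibility of Component 1: 0.0805084 / 0.575386 ≈ 0.1399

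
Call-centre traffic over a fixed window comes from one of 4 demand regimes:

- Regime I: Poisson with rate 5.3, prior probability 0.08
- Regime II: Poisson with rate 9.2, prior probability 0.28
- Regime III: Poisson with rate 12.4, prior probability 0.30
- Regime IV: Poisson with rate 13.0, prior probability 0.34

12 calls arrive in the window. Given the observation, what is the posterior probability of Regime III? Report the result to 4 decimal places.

Posterior ∝ prior × likelihood, so P(k | x) ∝ π_k f_k(x); normalise over all components.
Component likelihoods at x = 12 calls:
  L_I = e^(−5.3)·5.3^12/12! = 0.00511933
  L_II = e^(−9.2)·9.2^12/12! = 0.0775546
  L_III = e^(−12.4)·12.4^12/12! = 0.113624
  L_IV = e^(−13.0)·13.0^12/12! = 0.10994
Unnormalised posteriors:
  π_I·L_I = 0.08 × 0.00511933 = 0.000409546
  π_II·L_II = 0.28 × 0.0775546 = 0.0217153
  π_III·L_III = 0.30 × 0.113624 = 0.0340873
  π_IV·L_IV = 0.34 × 0.10994 = 0.0373795
Sum: 0.000409546 + 0.0217153 + 0.0340873 + 0.0373795 = 0.0935917
P(Regime III | x) = 0.0340873 / 0.0935917 ≈ 0.3642

0.3642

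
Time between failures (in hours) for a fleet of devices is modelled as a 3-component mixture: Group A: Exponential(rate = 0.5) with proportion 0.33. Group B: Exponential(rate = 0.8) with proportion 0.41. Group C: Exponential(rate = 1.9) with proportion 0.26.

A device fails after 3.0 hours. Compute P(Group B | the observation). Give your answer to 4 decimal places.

By Bayes' theorem, P(k | x) = π_k f_k(x) / Σ_j π_j f_j(x).
Exponential densities:
  L_A = 0.111565
  L_B = 0.0725744
  L_C = 0.00635733
Weight by the priors:
  π_A·L_A = 0.33 × 0.111565 = 0.0368165
  π_B·L_B = 0.41 × 0.0725744 = 0.0297555
  π_C·L_C = 0.26 × 0.00635733 = 0.00165291
Sum: 0.0368165 + 0.0297555 + 0.00165291 = 0.0682249
P(Group B | data) ≈ 0.4361

0.4361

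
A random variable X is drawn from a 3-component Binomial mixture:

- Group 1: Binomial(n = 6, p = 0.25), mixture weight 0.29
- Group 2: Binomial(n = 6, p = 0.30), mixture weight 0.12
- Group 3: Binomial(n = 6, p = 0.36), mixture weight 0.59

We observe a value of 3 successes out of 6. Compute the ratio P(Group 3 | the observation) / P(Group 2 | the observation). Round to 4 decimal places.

Since P(k|x) ∝ P(Z=k) f_k(x), the posterior odds are P(Z=i) f_i(x) / (P(Z=j) f_j(x)).
Binomial probabilities:
  f_1 = 0.131836
  f_2 = 0.18522
  f_3 = 0.244612
0.144321 / 0.0222264 ≈ 6.4932

6.4932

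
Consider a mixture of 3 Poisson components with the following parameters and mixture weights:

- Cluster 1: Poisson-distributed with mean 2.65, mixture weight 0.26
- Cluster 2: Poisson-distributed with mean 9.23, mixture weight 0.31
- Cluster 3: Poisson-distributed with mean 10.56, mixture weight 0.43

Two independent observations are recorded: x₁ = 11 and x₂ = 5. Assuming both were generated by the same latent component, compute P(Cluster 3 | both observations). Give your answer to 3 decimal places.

Apply Bayes' rule: the posterior for each component is proportional to its prior times its likelihood at x.
Since both observations come from the same component, the likelihood for component k is f_k(x₁)·f_k(x₂).
  f_1 = [e^(−2.65)·2.65^11/11! = 8.01066e-05] × [0.0769428] = 6.16363e-06
  f_2 = [e^(−9.23)·9.23^11/11! = 0.101748] × [0.054738] = 0.00556947
  f_3 = [e^(−10.56)·10.56^11/11! = 0.118304] × [0.0283784] = 0.00335727
Unnormalised posteriors:
  P(Z=1)·f_1 = 0.26 × 6.16363e-06 = 1.60254e-06
  P(Z=2)·f_2 = 0.31 × 0.00556947 = 0.00172654
  P(Z=3)·f_3 = 0.43 × 0.00335727 = 0.00144363
Evidence: 1.60254e-06 + 0.00172654 + 0.00144363 = 0.00317177
Responsibility of Cluster 3: 0.00144363 / 0.00317177 ≈ 0.455

0.455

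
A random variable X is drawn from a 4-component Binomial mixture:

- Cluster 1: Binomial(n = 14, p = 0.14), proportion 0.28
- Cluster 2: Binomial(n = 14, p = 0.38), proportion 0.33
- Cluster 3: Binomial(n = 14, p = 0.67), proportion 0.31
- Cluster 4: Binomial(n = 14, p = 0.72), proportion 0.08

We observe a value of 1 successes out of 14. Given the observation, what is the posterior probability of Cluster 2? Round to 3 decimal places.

By Bayes' theorem, P(k | x) = π_k f_k(x) / Σ_j π_j f_j(x).
Evaluate each component's likelihood at the observed value:
  f_1 = C(14,1)·0.14^1·0.86^13 = 14·0.14·0.14076 = 0.27589
  f_2 = C(14,1)·0.38^1·0.62^13 = 14·0.38·0.00200029 = 0.0106415
  f_3 = C(14,1)·0.67^1·0.33^13 = 14·0.67·5.50404e-07 = 5.16279e-06
  f_4 = C(14,1)·0.72^1·0.28^13 = 14·0.72·6.50211e-08 = 6.55413e-07
Unnormalised posteriors:
  π_1·f_1 = 0.28 × 0.27589 = 0.0772492
  π_2·f_2 = 0.33 × 0.0106415 = 0.0035117
  π_3·f_3 = 0.31 × 5.16279e-06 = 1.60046e-06
  π_4·f_4 = 0.08 × 6.55413e-07 = 5.2433e-08
Evidence: 0.0772492 + 0.0035117 + 1.60046e-06 + 5.2433e-08 = 0.0807626
Responsibility of Cluster 2: 0.0035117 / 0.0807626 ≈ 0.043

0.043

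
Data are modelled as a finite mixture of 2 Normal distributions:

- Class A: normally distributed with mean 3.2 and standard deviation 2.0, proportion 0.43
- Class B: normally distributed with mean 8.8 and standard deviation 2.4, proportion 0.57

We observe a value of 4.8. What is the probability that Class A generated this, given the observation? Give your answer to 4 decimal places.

0.7250

By Bayes' theorem, P(k | x) = w_k f_k(x) / Σ_j w_j f_j(x).
Evaluate each component's likelihood at the observed value:
  L_A = 0.144846
  L_B = 0.0414488
Prior × likelihood for each component:
  w_A·L_A = 0.43 × 0.144846 = 0.0622837
  w_B·L_B = 0.57 × 0.0414488 = 0.0236258
Evidence: 0.0622837 + 0.0236258 = 0.0859095
Responsibility of Class A: 0.0622837 / 0.0859095 ≈ 0.7250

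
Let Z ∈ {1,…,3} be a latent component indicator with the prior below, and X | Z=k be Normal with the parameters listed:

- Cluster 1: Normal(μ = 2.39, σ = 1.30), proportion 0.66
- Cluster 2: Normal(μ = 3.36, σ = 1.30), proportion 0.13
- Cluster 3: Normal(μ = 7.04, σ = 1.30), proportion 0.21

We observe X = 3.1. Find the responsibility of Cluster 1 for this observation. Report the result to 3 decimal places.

0.814

Apply Bayes' rule: the posterior for each component is proportional to its prior times its likelihood at x.
Evaluate each component's likelihood at the observed value:
  p_1 = (1/(1.30·√(2π)))·exp(−(3.1−2.39)²/(2·1.30²)) = 0.306879·exp(-0.14914) = 0.26436
  p_2 = (1/(1.30·√(2π)))·exp(−(3.1−3.36)²/(2·1.30²)) = 0.306879·exp(-0.02000) = 0.300802
  p_3 = (1/(1.30·√(2π)))·exp(−(3.1−7.04)²/(2·1.30²)) = 0.306879·exp(-4.59278) = 0.00310704
Multiply by the mixture weights:
  π_1·p_1 = 0.66 × 0.26436 = 0.174477
  π_2·p_2 = 0.13 × 0.300802 = 0.0391043
  π_3·p_3 = 0.21 × 0.00310704 = 0.000652479
Sum: 0.174477 + 0.0391043 + 0.000652479 = 0.214234
Responsibility of Cluster 1: 0.174477 / 0.214234 ≈ 0.814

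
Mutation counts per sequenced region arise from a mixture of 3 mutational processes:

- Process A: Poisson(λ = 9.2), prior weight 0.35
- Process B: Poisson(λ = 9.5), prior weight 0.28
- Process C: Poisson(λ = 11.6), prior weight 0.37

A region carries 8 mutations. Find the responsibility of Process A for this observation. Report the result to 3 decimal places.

Apply Bayes' rule: the posterior for each component is proportional to its prior times its likelihood at x.
Component likelihoods at x = 8 mutations:
  f_A = 0.128609
  f_B = 0.12316
  f_C = 0.0745294
Multiply by the mixture weights:
  π_A·f_A = 0.35 × 0.128609 = 0.0450133
  π_B·f_B = 0.28 × 0.12316 = 0.0344849
  π_C·f_C = 0.37 × 0.0745294 = 0.0275759
Marginal: 0.0450133 + 0.0344849 + 0.0275759 = 0.107074
P(Process A | the observation) ≈ 0.420

0.420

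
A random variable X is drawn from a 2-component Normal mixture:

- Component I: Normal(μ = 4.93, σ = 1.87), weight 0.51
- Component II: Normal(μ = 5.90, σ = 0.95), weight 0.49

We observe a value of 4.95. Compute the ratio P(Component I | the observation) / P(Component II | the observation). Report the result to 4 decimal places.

0.8717

Only the two components matter; the odds are (π_i f_i(x)) / (π_j f_j(x)).
Evaluate each component's likelihood at the observed value:
  p_I = 0.213326
  p_II = 0.254706
Posterior odds = (π_I·p_I) / (π_II·p_II) = (0.51·0.213326) / (0.49·0.254706) = 0.108796 / 0.124806 ≈ 0.8717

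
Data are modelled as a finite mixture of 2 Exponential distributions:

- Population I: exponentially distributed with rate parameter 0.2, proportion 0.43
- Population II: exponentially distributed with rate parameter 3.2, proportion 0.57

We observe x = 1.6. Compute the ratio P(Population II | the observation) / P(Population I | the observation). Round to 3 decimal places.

Posterior odds = (w_i f_i(x)) / (w_j f_j(x)); the normalising sum cancels.
Evaluate each component's likelihood at the observed value:
  p_I = 0.2·e^(−0.2·1.6) = 0.2·e^(−0.3200) = 0.14523
  p_II = 3.2·e^(−3.2·1.6) = 3.2·e^(−5.1200) = 0.0191233
Posterior odds = (w_II·p_II) / (w_I·p_I) = (0.57·0.0191233) / (0.43·0.14523) = 0.0109003 / 0.0624488 ≈ 0.175

0.175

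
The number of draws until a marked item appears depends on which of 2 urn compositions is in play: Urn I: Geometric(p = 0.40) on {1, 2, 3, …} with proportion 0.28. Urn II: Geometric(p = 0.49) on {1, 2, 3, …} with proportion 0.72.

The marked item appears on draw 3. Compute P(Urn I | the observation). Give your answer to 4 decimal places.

0.3053

P(component k | x) = w_k·f_k(x) / marginal(x), where marginal(x) = Σ_j w_j·f_j(x).
Component likelihoods at x = 3:
  f_I = 0.144
  f_II = 0.127449
Weight by the priors:
  w_I·f_I = 0.28 × 0.144 = 0.04032
  w_II·f_II = 0.72 × 0.127449 = 0.0917633
Sum: 0.04032 + 0.0917633 = 0.132083
So the posterior for Urn I is 0.04032 / 0.132083 ≈ 0.3053.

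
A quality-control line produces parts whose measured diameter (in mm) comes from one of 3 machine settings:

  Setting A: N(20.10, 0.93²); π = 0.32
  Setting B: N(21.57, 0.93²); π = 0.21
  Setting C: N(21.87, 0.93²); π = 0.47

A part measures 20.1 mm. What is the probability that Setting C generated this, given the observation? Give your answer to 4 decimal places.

The responsibility of component k is π_k f_k(x) divided by Σ_j π_j f_j(x).
Component likelihoods at x = 20.1 mm:
  p_A = (1/(0.93·√(2π)))·exp(−(20.1−20.10)²/(2·0.93²)) = 0.428970·exp(-0.00000) = 0.42897
  p_B = (1/(0.93·√(2π)))·exp(−(20.1−21.57)²/(2·0.93²)) = 0.428970·exp(-1.24922) = 0.122998
  p_C = (1/(0.93·√(2π)))·exp(−(20.1−21.87)²/(2·0.93²)) = 0.428970·exp(-1.81113) = 0.0701232
Prior × likelihood for each component:
  π_A·p_A = 0.32 × 0.42897 = 0.13727
  π_B·p_B = 0.21 × 0.122998 = 0.0258296
  π_C·p_C = 0.47 × 0.0701232 = 0.0329579
Sum: 0.13727 + 0.0258296 + 0.0329579 = 0.196058
P(Setting C | data) ≈ 0.1681

0.1681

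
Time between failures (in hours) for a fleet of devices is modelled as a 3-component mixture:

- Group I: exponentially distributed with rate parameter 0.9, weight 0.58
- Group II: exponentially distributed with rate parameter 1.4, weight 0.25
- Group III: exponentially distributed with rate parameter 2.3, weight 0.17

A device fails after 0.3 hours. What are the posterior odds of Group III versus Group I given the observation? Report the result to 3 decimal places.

0.492

The posterior odds equal the prior odds times the likelihood ratio: (π_i/π_j)·(f_i(x)/f_j(x)).
Evaluate each component's likelihood at the observed value:
  p_I = 0.687042
  p_II = 0.919866
  p_III = 1.15362
Odds = (0.17/0.58) × (1.15362/0.687042) = 0.293103 × 1.67912 ≈ 0.492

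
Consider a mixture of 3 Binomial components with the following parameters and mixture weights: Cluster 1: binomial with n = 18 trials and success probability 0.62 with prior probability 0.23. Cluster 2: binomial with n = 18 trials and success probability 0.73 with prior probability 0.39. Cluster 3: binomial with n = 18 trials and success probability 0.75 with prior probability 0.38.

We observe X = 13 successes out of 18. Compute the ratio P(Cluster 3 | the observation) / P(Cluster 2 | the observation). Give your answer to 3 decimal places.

0.942

Only the two components matter; the odds are (P(Z=i) f_i(x)) / (P(Z=j) f_j(x)).
Component likelihoods at x = 13 successes out of 18:
  p_1 = C(18,13)·0.62^13·0.38^5 = 8568·0.00200029·0.00792352 = 0.135797
  p_2 = C(18,13)·0.73^13·0.27^5 = 8568·0.0167185·0.00143489 = 0.20554
  p_3 = C(18,13)·0.75^13·0.25^5 = 8568·0.0237573·0.000976562 = 0.198781
Posterior odds = (P(Z=3)·p_3) / (P(Z=2)·p_2) = (0.38·0.198781) / (0.39·0.20554) = 0.075537 / 0.0801604 ≈ 0.942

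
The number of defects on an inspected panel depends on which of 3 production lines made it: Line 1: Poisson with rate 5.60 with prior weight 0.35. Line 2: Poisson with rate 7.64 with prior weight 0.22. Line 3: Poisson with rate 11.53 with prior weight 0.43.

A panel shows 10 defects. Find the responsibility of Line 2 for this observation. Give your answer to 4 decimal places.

0.2502

Posterior ∝ prior × likelihood, so P(k | x) ∝ P(Z=k) f_k(x); normalise over all components.
Poisson probabilities:
  f_1 = e^(−5.60)·5.60^10/10! = 0.0309078
  f_2 = e^(−7.64)·7.64^10/10! = 0.0897761
  f_3 = e^(−11.53)·11.53^10/10! = 0.11249
Unnormalised posteriors:
  P(Z=1)·f_1 = 0.35 × 0.0309078 = 0.0108177
  P(Z=2)·f_2 = 0.22 × 0.0897761 = 0.0197507
  P(Z=3)·f_3 = 0.43 × 0.11249 = 0.0483708
Marginal: 0.0108177 + 0.0197507 + 0.0483708 = 0.0789393
P(Line 2 | the observation) = 0.0197507 / 0.0789393 ≈ 0.2502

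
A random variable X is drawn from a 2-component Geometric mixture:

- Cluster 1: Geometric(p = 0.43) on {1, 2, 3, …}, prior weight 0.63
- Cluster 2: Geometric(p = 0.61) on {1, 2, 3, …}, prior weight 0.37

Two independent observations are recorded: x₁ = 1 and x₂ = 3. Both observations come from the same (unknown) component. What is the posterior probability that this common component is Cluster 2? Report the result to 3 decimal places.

The responsibility of component k is π_k f_k(x) divided by Σ_j π_j f_j(x).
Since both observations come from the same component, the likelihood for component k is f_k(x₁)·f_k(x₂).
  L_1 = [0.43] × [0.139707] = 0.060074
  L_2 = [0.61] × [0.092781] = 0.0565964
Weight by the priors:
  π_1·L_1 = 0.63 × 0.060074 = 0.0378466
  π_2·L_2 = 0.37 × 0.0565964 = 0.0209407
Denominator: 0.0378466 + 0.0209407 = 0.0587873
P(Cluster 2 | data) ≈ 0.356

0.356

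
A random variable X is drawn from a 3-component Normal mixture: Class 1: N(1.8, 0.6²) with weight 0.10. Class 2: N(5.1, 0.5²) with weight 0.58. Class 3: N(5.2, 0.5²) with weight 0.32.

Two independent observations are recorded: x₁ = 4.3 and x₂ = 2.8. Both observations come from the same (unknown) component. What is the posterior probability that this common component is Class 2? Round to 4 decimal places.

Posterior ∝ prior × likelihood, so P(k | x) ∝ w_k f_k(x); normalise over all components.
Since both observations come from the same component, the likelihood for component k is f_k(x₁)·f_k(x₂).
  p_1 = [(1/(0.6·√(2π)))·exp(−(4.3−1.8)²/(2·0.6²)) = 0.664904·exp(-8.68056) = 0.000112938] × [0.165795] = 1.87246e-05
  p_2 = [(1/(0.5·√(2π)))·exp(−(4.3−5.1)²/(2·0.5²)) = 0.797885·exp(-1.28000) = 0.221842] × [2.02817e-05] = 4.49933e-06
  p_3 = [(1/(0.5·√(2π)))·exp(−(4.3−5.2)²/(2·0.5²)) = 0.797885·exp(-1.62000) = 0.1579] × [7.9226e-06] = 1.25098e-06
Unnormalised posteriors:
  w_1·p_1 = 0.10 × 1.87246e-05 = 1.87246e-06
  w_2·p_2 = 0.58 × 4.49933e-06 = 2.60961e-06
  w_3·p_3 = 0.32 × 1.25098e-06 = 4.00314e-07
Denominator: 1.87246e-06 + 2.60961e-06 + 4.00314e-07 = 4.88239e-06
P(Class 2 | x₁,x₂) = 2.60961e-06 / 4.88239e-06 ≈ 0.5345

0.5345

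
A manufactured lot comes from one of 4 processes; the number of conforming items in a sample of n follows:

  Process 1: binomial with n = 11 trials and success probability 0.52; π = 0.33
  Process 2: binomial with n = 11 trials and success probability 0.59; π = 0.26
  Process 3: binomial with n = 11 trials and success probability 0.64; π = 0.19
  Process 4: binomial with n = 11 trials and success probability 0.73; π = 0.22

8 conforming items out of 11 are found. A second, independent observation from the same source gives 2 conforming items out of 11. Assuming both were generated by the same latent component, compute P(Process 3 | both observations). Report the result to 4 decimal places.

Posterior ∝ prior × likelihood, so P(k | x) ∝ π_k f_k(x); normalise over all components.
Since both observations come from the same component, the likelihood for component k is f_k(x₁)·f_k(x₂).
  L_1 = [C(11,8)·0.52^8·0.48^3 = 165·0.00534597·0.110592 = 0.0975516] × [0.0201159] = 0.00196234
  L_2 = [C(11,8)·0.59^8·0.41^3 = 165·0.014683·0.068921 = 0.166975] × [0.00626789] = 0.00104658
  L_3 = [C(11,8)·0.64^8·0.36^3 = 165·0.0281475·0.046656 = 0.216686] × [0.00228794] = 0.000495766
  L_4 = [C(11,8)·0.73^8·0.27^3 = 165·0.080646·0.019683 = 0.261914] × [0.000223502] = 5.85383e-05
Weight by the priors:
  π_1·L_1 = 0.33 × 0.00196234 = 0.000647573
  π_2·L_2 = 0.26 × 0.00104658 = 0.000272111
  π_3·L_3 = 0.19 × 0.000495766 = 9.41955e-05
  π_4·L_4 = 0.22 × 5.85383e-05 = 1.28784e-05
Sum: 0.000647573 + 0.000272111 + 9.41955e-05 + 1.28784e-05 = 0.00102676
Responsibility of Process 3: 9.41955e-05 / 0.00102676 ≈ 0.0917

0.0917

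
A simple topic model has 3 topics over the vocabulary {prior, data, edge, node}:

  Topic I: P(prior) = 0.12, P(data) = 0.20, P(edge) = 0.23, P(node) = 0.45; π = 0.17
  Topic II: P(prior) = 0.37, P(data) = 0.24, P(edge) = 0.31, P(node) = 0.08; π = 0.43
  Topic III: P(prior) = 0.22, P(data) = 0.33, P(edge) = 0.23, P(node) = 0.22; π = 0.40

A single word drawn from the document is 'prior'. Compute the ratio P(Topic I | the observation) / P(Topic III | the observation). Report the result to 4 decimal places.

Only the two components matter; the odds are (w_i f_i(x)) / (w_j f_j(x)).
Component likelihoods at x = 'prior':
  L_I = 0.12
  L_II = 0.37
  L_III = 0.22
0.0204 / 0.088 ≈ 0.2318

0.2318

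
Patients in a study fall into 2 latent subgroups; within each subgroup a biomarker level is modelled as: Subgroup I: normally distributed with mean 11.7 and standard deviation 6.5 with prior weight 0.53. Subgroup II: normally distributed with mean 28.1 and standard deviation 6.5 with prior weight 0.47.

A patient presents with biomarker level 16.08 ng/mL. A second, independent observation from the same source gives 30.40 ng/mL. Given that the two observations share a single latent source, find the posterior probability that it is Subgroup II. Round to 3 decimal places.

Posterior ∝ prior × likelihood, so P(k | x) ∝ w_k f_k(x); normalise over all components.
Since both observations come from the same component, the likelihood for component k is f_k(x₁)·f_k(x₂).
  L_I = [(1/(6.5·√(2π)))·exp(−(16.08−11.7)²/(2·6.5²)) = 0.061376·exp(-0.22703) = 0.0489099] × [0.000978897] = 4.78778e-05
  L_II = [(1/(6.5·√(2π)))·exp(−(16.08−28.1)²/(2·6.5²)) = 0.061376·exp(-1.70983) = 0.0111027] × [0.0576512] = 0.000640083
Unnormalised posteriors:
  w_I·L_I = 0.53 × 4.78778e-05 = 2.53752e-05
  w_II·L_II = 0.47 × 0.000640083 = 0.000300839
Normaliser: 2.53752e-05 + 0.000300839 = 0.000326214
So the posterior for Subgroup II is 0.000300839 / 0.000326214 ≈ 0.922.

0.922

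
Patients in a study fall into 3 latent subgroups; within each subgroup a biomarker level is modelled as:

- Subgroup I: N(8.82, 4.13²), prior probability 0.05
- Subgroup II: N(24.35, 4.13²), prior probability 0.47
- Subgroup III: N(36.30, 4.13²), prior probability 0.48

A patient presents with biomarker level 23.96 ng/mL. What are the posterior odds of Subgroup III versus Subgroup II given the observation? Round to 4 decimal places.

Only the two components matter; the odds are (w_i f_i(x)) / (w_j f_j(x)).
Normal densities:
  p_I = (1/(4.13·√(2π)))·exp(−(23.96−8.82)²/(2·4.13²)) = 0.096596·exp(-6.71926) = 0.000116633
  p_II = (1/(4.13·√(2π)))·exp(−(23.96−24.35)²/(2·4.13²)) = 0.096596·exp(-0.00446) = 0.0961665
  p_III = (1/(4.13·√(2π)))·exp(−(23.96−36.30)²/(2·4.13²)) = 0.096596·exp(-4.46375) = 0.0011127
Odds = (0.48/0.47) × (0.0011127/0.0961665) = 1.02128 × 0.0115705 ≈ 0.0118

0.0118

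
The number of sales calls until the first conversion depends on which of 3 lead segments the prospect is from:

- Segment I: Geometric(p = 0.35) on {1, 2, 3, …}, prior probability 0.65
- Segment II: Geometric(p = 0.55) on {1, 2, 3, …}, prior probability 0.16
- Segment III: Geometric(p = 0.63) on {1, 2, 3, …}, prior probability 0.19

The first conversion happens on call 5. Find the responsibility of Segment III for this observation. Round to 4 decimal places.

0.0483

By Bayes' theorem, P(k | x) = π_k f_k(x) / Σ_j π_j f_j(x).
Component likelihoods at x = 5:
  f_I = 0.35·(1−0.35)^4 = 0.35·0.178506 = 0.0624772
  f_II = 0.55·(1−0.55)^4 = 0.55·0.0410062 = 0.0225534
  f_III = 0.63·(1−0.63)^4 = 0.63·0.0187416 = 0.0118072
Multiply by the mixture weights:
  π_I·f_I = 0.65 × 0.0624772 = 0.0406102
  π_II·f_II = 0.16 × 0.0225534 = 0.00360855
  π_III·f_III = 0.19 × 0.0118072 = 0.00224337
Denominator: 0.0406102 + 0.00360855 + 0.00224337 = 0.0464621
So the posterior for Segment III is 0.00224337 / 0.0464621 ≈ 0.0483.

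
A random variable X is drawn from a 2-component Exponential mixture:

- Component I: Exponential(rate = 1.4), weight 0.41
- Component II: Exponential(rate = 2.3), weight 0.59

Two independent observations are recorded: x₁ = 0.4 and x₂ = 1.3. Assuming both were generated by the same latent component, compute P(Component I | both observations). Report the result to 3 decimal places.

By Bayes' theorem, P(k | x) = π_k f_k(x) / Σ_j π_j f_j(x).
Since both observations come from the same component, the likelihood for component k is f_k(x₁)·f_k(x₂).
  L_I = [1.4·e^(−1.4·0.4) = 1.4·e^(−0.5600) = 0.799693] × [0.226836] = 0.181399
  L_II = [2.3·e^(−2.3·0.4) = 2.3·e^(−0.9200) = 0.916594] × [0.115661] = 0.106014
Weight by the priors:
  π_I·L_I = 0.41 × 0.181399 = 0.0743736
  π_II·L_II = 0.59 × 0.106014 = 0.0625484
Marginal: 0.0743736 + 0.0625484 = 0.136922
So the posterior for Component I is 0.0743736 / 0.136922 ≈ 0.543.

0.543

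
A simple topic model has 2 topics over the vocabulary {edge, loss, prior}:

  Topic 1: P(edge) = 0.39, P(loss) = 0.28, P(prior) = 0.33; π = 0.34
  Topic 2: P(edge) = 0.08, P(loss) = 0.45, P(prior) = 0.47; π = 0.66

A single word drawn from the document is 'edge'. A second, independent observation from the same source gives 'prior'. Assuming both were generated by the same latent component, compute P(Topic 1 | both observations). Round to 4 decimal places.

Posterior ∝ prior × likelihood, so P(k | x) ∝ π_k f_k(x); normalise over all components.
Since both observations come from the same component, the likelihood for component k is f_k(x₁)·f_k(x₂).
  p_1 = [P(edge | comp) = 0.39] × [0.33] = 0.1287
  p_2 = [P(edge | comp) = 0.08] × [0.47] = 0.0376
Multiply by the mixture weights:
  π_1·p_1 = 0.34 × 0.1287 = 0.043758
  π_2·p_2 = 0.66 × 0.0376 = 0.024816
Denominator: 0.043758 + 0.024816 = 0.068574
P(Topic 1 | data) = 0.043758 / 0.068574 ≈ 0.6381

0.6381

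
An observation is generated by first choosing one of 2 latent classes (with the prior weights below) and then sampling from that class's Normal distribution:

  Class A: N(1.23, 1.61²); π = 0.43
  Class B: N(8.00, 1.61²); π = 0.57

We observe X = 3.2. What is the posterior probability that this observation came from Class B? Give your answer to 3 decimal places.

Posterior ∝ prior × likelihood, so P(k | x) ∝ π_k f_k(x); normalise over all components.
Normal densities:
  p_A = 0.117212
  p_B = 0.00291046
Weight by the priors:
  π_A·p_A = 0.43 × 0.117212 = 0.050401
  π_B·p_B = 0.57 × 0.00291046 = 0.00165896
Sum: 0.050401 + 0.00165896 = 0.05206
P(Class B | x) = 0.00165896 / 0.05206 ≈ 0.032

0.032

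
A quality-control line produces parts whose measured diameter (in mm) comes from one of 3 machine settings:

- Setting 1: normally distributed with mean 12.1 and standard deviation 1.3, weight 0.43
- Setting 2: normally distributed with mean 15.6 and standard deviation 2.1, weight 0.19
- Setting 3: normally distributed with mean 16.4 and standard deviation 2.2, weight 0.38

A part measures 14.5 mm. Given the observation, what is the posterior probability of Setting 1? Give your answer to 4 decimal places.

P(component k | x) = w_k·f_k(x) / marginal(x), where marginal(x) = Σ_j w_j·f_j(x).
Evaluate each component's likelihood at the observed value:
  f_1 = (1/(1.3·√(2π)))·exp(−(14.5−12.1)²/(2·1.3²)) = 0.306879·exp(-1.70414) = 0.05583
  f_2 = (1/(2.1·√(2π)))·exp(−(14.5−15.6)²/(2·2.1²)) = 0.189973·exp(-0.13719) = 0.165619
  f_3 = (1/(2.2·√(2π)))·exp(−(14.5−16.4)²/(2·2.2²)) = 0.181337·exp(-0.37293) = 0.124889
Weight by the priors:
  w_1·f_1 = 0.43 × 0.05583 = 0.0240069
  w_2·f_2 = 0.19 × 0.165619 = 0.0314676
  w_3·f_3 = 0.38 × 0.124889 = 0.0474578
Evidence: 0.0240069 + 0.0314676 + 0.0474578 = 0.102932
So the posterior for Setting 1 is 0.0240069 / 0.102932 ≈ 0.2332.

0.2332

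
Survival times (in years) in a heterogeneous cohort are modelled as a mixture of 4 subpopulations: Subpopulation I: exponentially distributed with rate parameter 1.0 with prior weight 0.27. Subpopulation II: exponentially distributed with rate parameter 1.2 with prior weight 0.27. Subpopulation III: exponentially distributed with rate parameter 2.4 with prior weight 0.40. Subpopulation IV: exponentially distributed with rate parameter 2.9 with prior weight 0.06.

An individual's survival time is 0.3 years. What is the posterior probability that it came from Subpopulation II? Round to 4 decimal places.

0.2339

Apply Bayes' rule: the posterior for each component is proportional to its prior times its likelihood at x.
Exponential densities:
  L_I = 1.0·e^(−1.0·0.3) = 1.0·e^(−0.3000) = 0.740818
  L_II = 1.2·e^(−1.2·0.3) = 1.2·e^(−0.3600) = 0.837212
  L_III = 2.4·e^(−2.4·0.3) = 2.4·e^(−0.7200) = 1.16821
  L_IV = 2.9·e^(−2.9·0.3) = 2.9·e^(−0.8700) = 1.21496
Weight by the priors:
  w_I·L_I = 0.27 × 0.740818 = 0.200021
  w_II·L_II = 0.27 × 0.837212 = 0.226047
  w_III·L_III = 0.40 × 1.16821 = 0.467282
  w_IV·L_IV = 0.06 × 1.21496 = 0.0728976
Denominator: 0.200021 + 0.226047 + 0.467282 + 0.0728976 = 0.966248
Responsibility of Subpopulation II: 0.226047 / 0.966248 ≈ 0.2339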